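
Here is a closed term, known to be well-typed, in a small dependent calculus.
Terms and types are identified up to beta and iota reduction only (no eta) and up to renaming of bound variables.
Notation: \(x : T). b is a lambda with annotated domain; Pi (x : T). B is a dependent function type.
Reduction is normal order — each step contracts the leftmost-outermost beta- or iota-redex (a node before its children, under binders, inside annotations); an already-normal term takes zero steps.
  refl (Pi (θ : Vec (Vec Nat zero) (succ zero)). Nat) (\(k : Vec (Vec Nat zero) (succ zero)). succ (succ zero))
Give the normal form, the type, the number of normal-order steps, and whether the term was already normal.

resulting normal form:
  refl (Pi (θ : Vec (Vec Nat zero) (succ zero)). Nat) (\(k : Vec (Vec Nat zero) (succ zero)). succ (succ zero))
type:
  Eq (Pi (θ : Vec (Vec Nat zero) (succ zero)). Nat) (\(k : Vec (Vec Nat zero) (succ zero)). succ (succ zero)) (\(δ : Vec (Vec Nat zero) (succ zero)). succ (succ zero))
reduction steps (normal order): 0
already normal: yes


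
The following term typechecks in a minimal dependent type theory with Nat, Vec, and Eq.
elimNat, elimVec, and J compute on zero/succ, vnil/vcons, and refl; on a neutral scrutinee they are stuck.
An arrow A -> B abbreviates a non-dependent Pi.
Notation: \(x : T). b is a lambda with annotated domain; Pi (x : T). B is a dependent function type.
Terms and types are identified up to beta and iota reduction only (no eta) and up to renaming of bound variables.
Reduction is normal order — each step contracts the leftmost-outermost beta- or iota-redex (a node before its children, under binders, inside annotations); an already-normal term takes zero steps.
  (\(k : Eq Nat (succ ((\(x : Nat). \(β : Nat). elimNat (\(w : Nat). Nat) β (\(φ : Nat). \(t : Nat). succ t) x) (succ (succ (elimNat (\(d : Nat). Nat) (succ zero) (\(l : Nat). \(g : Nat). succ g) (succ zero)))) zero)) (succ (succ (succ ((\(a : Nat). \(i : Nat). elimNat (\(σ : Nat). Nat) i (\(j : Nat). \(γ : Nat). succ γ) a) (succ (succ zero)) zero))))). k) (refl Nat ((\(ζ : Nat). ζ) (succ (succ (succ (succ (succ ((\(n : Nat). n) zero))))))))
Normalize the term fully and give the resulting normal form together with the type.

resulting normal form:
  refl Nat (succ (succ (succ (succ (succ zero)))))
the term's type:
  Eq Nat (succ (succ (succ (succ (succ zero))))) (succ (succ (succ (succ (succ zero)))))
observation: the leftmost-outermost redex is a beta-redex, and normalization takes 3 steps.


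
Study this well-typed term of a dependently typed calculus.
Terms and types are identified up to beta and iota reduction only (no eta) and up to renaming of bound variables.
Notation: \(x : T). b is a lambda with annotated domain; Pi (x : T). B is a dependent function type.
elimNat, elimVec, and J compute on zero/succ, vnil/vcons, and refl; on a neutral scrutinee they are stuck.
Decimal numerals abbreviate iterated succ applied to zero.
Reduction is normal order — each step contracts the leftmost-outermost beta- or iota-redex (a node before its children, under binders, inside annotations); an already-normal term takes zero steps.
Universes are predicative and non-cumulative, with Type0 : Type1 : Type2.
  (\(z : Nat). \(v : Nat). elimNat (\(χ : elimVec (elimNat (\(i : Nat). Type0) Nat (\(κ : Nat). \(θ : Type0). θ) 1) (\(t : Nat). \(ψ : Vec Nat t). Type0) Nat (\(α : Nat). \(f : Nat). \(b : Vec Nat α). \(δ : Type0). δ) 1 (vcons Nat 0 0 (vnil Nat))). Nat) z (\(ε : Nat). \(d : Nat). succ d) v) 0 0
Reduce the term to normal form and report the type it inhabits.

resulting normal form:
  0
type:
  Nat
observation: normalization takes exactly 3 steps under the normal-order strategy.


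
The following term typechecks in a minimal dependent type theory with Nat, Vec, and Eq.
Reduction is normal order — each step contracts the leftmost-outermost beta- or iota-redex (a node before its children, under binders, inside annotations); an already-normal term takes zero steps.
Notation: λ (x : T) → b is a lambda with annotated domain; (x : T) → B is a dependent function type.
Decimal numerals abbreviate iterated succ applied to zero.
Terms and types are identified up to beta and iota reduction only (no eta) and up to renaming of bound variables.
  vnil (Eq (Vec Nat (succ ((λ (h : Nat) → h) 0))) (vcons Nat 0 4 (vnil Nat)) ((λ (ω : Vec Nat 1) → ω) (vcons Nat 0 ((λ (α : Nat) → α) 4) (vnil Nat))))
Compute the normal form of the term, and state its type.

normal form:
  vnil (Eq (Vec Nat 1) (vcons Nat 0 4 (vnil Nat)) (vcons Nat 0 4 (vnil Nat)))
inferred type:
  Vec (Eq (Vec Nat 1) (vcons Nat 0 4 (vnil Nat)) (vcons Nat 0 4 (vnil Nat))) 0
observation: normalization takes exactly 3 steps under the normal-order strategy.


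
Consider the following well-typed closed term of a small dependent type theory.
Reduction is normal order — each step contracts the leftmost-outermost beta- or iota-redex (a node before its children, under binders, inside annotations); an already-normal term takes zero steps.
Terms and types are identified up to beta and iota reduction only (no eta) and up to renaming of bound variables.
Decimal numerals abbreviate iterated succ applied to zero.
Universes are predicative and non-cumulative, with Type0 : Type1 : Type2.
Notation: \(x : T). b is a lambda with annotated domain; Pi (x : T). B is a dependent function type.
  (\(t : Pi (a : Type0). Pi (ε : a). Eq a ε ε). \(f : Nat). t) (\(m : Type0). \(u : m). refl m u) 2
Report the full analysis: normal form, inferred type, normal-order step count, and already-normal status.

normal form:
  \(t : Type0). \(a : t). refl t a
inferred type:
  Pi (t : Type0). Pi (a : t). Eq t a a
reduction steps (normal order): 2
term was already normal: no
first redex: a beta-redex


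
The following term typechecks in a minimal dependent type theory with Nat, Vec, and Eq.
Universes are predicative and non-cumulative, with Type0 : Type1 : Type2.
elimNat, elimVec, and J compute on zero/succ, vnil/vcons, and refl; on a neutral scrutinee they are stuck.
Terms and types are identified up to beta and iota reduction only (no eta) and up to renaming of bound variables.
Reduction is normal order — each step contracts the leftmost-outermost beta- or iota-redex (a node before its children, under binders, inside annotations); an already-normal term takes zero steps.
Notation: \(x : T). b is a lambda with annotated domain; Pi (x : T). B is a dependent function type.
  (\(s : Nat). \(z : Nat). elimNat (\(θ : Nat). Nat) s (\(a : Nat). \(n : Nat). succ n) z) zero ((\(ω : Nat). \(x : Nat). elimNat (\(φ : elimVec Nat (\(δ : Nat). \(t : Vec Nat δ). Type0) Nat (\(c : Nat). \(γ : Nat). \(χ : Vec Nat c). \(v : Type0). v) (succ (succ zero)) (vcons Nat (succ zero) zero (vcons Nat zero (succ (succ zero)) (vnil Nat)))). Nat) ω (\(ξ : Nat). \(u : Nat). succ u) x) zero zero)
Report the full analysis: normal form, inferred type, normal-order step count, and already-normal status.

reduced normal form:
  zero
the term's type:
  Nat
normal-order step count: 6
started in normal form: no
first contracted redex: a beta-redex


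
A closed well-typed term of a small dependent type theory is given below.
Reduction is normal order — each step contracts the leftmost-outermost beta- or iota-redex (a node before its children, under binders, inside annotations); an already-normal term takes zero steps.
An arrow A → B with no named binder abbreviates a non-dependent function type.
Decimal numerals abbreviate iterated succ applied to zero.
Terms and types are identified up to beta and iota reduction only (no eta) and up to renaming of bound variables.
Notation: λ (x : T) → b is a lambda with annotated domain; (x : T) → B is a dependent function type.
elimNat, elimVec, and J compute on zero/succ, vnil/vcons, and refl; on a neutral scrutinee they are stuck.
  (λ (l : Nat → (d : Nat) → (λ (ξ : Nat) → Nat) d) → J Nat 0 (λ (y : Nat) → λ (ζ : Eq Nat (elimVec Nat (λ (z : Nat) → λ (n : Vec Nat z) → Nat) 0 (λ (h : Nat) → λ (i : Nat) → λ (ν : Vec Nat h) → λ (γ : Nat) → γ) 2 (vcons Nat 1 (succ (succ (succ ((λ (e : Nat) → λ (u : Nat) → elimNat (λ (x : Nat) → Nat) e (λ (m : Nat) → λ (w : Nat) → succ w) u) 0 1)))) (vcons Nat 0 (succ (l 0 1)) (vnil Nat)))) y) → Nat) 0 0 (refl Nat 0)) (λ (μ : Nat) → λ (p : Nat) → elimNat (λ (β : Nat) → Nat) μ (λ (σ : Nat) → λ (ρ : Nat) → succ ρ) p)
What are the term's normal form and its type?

resulting normal form:
  0
inferred type:
  Nat
observation: the term reaches its normal form after 2 normal-order steps.


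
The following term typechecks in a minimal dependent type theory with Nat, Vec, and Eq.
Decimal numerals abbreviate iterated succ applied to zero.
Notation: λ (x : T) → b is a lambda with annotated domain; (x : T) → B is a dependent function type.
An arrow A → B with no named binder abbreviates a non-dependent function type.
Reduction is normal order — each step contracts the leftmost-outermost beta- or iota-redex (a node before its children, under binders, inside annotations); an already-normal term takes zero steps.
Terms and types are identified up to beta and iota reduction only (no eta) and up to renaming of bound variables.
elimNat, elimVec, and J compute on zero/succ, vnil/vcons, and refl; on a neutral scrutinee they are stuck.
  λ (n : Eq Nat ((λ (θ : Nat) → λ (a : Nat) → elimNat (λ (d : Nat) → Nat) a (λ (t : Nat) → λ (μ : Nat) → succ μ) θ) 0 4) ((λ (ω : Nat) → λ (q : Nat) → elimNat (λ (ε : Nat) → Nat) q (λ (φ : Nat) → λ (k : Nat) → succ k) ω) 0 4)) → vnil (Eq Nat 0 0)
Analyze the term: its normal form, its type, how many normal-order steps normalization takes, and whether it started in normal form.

resulting normal form:
  λ (n : Eq Nat 4 4) → vnil (Eq Nat 0 0)
the term's type:
  Eq Nat 4 4 → Vec (Eq Nat 0 0) 0
normal-order step count: 6
term was already normal: no
first redex: a beta-redex


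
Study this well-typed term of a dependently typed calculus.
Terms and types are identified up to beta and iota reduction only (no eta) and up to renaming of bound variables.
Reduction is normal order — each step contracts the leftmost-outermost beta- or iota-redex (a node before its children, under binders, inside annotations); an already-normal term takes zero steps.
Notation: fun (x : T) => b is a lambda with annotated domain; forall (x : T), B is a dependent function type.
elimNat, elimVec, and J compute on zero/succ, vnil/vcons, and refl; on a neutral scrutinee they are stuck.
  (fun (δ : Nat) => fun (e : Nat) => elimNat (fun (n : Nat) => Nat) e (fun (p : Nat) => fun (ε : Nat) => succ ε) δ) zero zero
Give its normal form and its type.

reduced normal form:
  zero
inferred type:
  Nat


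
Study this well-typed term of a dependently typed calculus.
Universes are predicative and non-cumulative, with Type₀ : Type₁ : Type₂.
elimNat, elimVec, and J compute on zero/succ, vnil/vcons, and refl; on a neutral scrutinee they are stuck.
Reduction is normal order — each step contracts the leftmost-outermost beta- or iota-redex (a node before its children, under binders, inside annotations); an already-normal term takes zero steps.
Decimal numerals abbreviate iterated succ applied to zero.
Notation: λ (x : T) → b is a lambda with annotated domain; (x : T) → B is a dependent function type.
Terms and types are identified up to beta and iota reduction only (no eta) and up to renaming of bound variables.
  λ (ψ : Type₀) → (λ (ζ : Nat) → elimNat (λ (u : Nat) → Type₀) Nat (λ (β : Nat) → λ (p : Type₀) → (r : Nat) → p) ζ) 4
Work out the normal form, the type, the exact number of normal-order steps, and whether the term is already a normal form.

resulting normal form:
  λ (ψ : Type₀) → (ζ : Nat) → (u : Nat) → (β : Nat) → (p : Nat) → Nat
type:
  (ψ : Type₀) → Type₀
normal-order step count: 14
already normal: no
first redex: a beta-redex


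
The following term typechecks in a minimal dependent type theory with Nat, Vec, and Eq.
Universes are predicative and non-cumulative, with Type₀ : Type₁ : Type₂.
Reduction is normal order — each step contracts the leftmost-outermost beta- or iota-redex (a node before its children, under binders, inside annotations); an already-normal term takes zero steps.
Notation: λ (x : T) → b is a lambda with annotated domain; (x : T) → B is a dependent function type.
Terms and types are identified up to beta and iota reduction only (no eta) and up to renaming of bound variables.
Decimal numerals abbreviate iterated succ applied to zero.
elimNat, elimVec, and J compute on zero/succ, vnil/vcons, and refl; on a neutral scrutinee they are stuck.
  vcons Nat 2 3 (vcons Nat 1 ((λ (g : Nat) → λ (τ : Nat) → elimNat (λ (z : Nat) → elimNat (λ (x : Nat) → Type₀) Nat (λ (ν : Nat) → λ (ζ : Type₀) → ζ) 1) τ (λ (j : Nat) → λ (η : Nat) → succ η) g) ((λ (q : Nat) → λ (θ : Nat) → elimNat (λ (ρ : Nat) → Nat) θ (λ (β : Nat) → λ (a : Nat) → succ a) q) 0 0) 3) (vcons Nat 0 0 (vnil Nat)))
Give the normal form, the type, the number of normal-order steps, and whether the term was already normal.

resulting normal form:
  vcons Nat 2 3 (vcons Nat 1 3 (vcons Nat 0 0 (vnil Nat)))
inferred type:
  Vec Nat 3
normal-order step count: 10
already normal: no
first redex: a beta-redex


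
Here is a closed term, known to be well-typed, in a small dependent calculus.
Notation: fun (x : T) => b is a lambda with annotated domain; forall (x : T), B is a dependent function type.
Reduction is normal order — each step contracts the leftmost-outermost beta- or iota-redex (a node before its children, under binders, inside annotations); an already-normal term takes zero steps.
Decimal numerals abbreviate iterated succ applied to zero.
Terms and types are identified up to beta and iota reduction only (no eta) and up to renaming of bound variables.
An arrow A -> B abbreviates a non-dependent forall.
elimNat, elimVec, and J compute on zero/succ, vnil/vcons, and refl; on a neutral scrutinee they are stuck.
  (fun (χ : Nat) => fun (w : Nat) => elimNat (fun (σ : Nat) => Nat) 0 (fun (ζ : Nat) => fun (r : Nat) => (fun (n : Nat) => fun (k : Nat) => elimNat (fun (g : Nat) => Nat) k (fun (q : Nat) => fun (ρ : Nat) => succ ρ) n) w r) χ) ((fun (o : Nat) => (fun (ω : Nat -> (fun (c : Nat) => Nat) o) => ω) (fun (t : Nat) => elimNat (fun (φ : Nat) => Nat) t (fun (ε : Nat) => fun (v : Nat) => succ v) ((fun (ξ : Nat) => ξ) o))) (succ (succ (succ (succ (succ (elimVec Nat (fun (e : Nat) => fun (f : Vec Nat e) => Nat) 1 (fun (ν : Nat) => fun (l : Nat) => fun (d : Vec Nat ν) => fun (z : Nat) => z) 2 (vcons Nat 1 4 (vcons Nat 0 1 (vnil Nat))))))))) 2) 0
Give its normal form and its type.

resulting normal form:
  0
inferred type:
  Nat
observation: the term reaches its normal form after 64 normal-order steps.


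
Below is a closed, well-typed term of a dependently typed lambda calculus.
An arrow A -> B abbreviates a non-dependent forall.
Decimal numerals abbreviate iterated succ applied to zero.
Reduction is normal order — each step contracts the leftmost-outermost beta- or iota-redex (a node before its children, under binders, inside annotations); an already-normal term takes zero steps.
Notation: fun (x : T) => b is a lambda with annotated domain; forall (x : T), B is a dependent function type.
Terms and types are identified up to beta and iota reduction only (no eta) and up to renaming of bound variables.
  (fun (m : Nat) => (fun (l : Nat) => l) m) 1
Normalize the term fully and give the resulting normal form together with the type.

reduced normal form:
  1
inferred type:
  Nat


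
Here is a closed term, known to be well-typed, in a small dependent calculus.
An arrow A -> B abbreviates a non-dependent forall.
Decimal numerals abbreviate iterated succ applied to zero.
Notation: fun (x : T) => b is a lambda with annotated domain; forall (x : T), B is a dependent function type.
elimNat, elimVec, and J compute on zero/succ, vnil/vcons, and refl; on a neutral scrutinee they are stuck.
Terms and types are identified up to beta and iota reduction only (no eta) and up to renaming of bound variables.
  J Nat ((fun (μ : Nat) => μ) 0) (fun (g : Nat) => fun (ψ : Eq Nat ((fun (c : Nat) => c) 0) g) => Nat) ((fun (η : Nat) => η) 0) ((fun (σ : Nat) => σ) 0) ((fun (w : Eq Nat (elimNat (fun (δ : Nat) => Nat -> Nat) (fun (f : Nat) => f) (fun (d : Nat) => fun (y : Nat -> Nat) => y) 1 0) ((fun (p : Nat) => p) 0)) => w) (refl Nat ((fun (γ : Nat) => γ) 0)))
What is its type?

type:
  Nat


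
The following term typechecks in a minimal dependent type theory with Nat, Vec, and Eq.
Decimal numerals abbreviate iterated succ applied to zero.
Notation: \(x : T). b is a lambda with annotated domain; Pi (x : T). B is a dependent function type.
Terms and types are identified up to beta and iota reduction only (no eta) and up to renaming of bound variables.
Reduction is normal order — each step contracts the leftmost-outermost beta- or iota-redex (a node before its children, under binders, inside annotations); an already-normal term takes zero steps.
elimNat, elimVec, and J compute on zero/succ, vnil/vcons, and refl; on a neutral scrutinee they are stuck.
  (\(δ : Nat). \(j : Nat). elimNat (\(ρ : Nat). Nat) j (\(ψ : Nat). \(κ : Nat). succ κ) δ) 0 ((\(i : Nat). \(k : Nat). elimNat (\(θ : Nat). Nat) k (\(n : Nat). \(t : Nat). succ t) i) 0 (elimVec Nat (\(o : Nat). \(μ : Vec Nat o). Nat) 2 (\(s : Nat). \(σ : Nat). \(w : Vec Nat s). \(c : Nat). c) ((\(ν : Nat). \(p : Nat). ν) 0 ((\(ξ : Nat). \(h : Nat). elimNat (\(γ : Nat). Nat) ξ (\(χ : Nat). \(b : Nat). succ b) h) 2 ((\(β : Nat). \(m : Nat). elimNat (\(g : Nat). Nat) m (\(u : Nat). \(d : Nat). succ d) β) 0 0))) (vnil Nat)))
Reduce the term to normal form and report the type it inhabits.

resulting normal form:
  2
the term's type:
  Nat
observation: normalization takes exactly 7 steps under the normal-order strategy.


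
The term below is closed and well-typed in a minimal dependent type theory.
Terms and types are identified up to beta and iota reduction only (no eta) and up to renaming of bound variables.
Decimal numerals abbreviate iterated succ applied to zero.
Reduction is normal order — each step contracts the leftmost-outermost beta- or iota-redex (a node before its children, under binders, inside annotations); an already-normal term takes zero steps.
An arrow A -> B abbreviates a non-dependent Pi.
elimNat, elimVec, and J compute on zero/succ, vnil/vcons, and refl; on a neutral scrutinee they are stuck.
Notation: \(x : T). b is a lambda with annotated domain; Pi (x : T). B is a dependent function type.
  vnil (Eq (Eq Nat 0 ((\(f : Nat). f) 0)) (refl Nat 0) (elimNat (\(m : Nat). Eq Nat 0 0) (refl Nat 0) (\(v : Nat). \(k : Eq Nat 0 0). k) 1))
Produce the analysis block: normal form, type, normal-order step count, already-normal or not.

normal form:
  vnil (Eq (Eq Nat 0 0) (refl Nat 0) (refl Nat 0))
type:
  Vec (Eq (Eq Nat 0 0) (refl Nat 0) (refl Nat 0)) 0
reduction steps (normal order): 5
started in normal form: no
first redex: a beta-redex


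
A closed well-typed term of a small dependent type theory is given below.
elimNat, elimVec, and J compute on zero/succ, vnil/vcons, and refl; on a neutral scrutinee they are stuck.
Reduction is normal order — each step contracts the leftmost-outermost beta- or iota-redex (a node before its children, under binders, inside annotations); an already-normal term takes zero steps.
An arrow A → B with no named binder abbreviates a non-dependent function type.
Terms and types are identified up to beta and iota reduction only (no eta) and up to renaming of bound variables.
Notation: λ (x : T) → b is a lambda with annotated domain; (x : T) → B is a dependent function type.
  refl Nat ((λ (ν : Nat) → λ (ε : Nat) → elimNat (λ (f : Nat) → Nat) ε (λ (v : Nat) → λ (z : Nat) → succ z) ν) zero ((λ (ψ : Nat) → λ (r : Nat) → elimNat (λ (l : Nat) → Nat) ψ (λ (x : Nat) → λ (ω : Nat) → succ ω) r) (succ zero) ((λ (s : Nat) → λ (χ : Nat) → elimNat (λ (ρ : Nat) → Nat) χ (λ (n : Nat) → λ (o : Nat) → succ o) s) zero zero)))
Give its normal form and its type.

reduced normal form:
  refl Nat (succ zero)
the term's type:
  Eq Nat (succ zero) (succ zero)


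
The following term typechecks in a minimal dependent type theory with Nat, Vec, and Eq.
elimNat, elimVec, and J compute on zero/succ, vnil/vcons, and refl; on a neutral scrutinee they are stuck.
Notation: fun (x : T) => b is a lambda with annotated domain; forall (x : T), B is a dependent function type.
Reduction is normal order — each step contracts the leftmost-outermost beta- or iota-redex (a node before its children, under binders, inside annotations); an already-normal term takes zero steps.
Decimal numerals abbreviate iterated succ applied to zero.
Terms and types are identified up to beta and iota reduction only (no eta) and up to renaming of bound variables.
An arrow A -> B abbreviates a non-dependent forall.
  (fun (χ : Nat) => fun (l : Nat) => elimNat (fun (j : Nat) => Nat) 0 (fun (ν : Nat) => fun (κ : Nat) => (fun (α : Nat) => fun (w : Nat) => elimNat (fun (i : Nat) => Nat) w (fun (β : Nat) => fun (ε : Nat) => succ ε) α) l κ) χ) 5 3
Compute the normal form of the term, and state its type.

resulting normal form:
  15
the term's type:
  Nat
observation: the first redex contracted is a beta-redex; the normal form is reached in 78 normal-order steps.


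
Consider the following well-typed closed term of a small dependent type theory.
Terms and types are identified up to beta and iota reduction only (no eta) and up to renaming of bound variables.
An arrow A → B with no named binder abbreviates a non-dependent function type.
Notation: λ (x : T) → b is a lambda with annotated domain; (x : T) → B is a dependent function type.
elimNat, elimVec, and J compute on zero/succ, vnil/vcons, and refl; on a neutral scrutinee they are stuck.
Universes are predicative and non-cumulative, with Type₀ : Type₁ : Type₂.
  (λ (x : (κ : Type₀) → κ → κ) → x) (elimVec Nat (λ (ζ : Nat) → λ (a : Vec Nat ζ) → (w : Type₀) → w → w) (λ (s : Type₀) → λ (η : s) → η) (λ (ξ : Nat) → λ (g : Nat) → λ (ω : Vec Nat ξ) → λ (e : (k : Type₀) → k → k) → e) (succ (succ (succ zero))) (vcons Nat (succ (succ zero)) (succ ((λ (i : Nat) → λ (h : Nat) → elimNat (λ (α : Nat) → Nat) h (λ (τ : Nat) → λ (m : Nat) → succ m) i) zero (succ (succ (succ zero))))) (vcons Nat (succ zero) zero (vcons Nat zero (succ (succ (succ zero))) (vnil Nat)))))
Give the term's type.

type:
  (x : Type₀) → x → x


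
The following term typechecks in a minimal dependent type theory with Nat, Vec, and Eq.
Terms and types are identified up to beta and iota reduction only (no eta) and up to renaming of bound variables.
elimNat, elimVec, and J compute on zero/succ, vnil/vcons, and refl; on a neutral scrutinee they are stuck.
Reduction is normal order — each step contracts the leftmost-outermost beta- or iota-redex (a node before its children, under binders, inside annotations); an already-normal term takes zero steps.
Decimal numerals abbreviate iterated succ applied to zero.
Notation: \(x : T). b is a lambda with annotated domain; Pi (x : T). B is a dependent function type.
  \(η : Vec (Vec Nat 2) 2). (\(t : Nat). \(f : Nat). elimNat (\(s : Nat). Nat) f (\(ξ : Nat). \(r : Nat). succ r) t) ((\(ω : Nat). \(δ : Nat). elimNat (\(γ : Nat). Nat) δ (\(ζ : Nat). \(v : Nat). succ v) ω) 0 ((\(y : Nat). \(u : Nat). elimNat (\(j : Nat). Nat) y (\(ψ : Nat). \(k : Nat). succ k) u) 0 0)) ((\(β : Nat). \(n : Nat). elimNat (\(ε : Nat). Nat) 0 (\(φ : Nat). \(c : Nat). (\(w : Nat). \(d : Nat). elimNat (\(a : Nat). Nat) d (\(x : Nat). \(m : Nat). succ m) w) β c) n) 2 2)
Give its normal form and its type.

resulting normal form:
  \(η : Vec (Vec Nat 2) 2). 4
the term's type:
  Pi (η : Vec (Vec Nat 2) 2). Nat
observation: 36 normal-order steps separate the term from its normal form.


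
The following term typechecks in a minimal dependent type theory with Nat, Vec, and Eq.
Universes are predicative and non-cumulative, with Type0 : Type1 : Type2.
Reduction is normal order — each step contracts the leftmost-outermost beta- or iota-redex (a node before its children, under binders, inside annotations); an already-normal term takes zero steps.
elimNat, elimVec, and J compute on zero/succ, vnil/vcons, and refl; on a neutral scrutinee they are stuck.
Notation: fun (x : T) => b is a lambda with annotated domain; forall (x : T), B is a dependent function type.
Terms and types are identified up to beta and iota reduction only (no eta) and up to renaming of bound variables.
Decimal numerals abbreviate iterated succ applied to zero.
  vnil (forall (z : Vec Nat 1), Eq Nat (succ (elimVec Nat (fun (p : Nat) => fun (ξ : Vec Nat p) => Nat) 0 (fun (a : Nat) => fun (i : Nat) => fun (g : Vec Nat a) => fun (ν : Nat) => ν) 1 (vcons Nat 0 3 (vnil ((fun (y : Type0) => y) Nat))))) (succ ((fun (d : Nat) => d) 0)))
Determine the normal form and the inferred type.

reduced normal form:
  vnil (forall (z : Vec Nat 1), Eq Nat 1 1)
inferred type:
  Vec (forall (z : Vec Nat 1), Eq Nat 1 1) 0


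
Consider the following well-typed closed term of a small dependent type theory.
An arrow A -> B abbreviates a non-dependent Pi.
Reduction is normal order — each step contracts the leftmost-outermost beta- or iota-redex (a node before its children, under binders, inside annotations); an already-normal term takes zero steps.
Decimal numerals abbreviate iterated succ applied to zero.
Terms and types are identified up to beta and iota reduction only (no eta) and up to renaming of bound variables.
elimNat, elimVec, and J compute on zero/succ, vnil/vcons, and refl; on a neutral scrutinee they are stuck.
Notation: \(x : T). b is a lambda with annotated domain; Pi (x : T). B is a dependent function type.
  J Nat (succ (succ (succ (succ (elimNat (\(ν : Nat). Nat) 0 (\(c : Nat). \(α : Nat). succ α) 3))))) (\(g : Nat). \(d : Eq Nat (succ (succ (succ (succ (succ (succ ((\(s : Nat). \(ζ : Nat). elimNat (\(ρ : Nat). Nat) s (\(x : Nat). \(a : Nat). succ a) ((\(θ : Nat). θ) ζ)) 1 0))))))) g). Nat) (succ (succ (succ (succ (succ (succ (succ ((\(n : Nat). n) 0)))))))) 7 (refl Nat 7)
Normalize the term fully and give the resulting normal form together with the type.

resulting normal form:
  7
type:
  Nat


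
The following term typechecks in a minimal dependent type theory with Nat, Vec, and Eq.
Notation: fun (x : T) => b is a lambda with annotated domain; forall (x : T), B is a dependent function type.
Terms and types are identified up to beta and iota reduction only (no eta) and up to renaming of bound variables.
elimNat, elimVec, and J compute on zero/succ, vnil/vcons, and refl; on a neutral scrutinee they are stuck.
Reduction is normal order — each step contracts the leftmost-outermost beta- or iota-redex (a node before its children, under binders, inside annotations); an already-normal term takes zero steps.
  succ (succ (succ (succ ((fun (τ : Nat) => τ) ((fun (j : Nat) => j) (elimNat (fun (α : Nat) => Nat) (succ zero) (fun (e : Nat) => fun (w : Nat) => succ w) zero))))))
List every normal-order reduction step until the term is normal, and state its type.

reduction (normal order):
  succ (succ (succ (succ ((fun (τ : Nat) => τ) ((fun (j : Nat) => j) (elimNat (fun (α : Nat) => Nat) (succ zero) (fun (e : Nat) => fun (w : Nat) => succ w) zero))))))
  ~> succ (succ (succ (succ ((fun (τ : Nat) => τ) (elimNat (fun (j : Nat) => Nat) (succ zero) (fun (α : Nat) => fun (e : Nat) => succ e) zero)))))
  ~> succ (succ (succ (succ (elimNat (fun (τ : Nat) => Nat) (succ zero) (fun (j : Nat) => fun (α : Nat) => succ α) zero))))
  ~> succ (succ (succ (succ (succ zero))))
inferred type:
  Nat


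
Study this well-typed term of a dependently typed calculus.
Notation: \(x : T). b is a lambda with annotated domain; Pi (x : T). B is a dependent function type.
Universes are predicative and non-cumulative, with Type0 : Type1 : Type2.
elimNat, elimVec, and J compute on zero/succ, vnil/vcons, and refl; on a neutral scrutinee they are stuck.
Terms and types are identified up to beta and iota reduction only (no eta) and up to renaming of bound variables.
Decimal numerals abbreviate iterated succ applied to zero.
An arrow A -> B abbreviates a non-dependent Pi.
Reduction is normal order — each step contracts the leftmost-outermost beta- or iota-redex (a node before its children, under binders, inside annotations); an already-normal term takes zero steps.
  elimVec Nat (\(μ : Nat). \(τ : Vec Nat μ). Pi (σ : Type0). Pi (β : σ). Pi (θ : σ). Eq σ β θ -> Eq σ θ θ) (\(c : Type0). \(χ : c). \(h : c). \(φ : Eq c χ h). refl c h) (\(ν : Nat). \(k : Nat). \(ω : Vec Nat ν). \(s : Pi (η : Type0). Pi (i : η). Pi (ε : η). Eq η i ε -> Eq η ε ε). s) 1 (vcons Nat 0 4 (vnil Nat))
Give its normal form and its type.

reduced normal form:
  \(μ : Type0). \(τ : μ). \(σ : μ). \(β : Eq μ τ σ). refl μ σ
the term's type:
  Pi (μ : Type0). Pi (τ : μ). Pi (σ : μ). Eq μ τ σ -> Eq μ σ σ
observation: the leftmost-outermost redex is an elimVec iota-redex, and normalization takes 6 steps.


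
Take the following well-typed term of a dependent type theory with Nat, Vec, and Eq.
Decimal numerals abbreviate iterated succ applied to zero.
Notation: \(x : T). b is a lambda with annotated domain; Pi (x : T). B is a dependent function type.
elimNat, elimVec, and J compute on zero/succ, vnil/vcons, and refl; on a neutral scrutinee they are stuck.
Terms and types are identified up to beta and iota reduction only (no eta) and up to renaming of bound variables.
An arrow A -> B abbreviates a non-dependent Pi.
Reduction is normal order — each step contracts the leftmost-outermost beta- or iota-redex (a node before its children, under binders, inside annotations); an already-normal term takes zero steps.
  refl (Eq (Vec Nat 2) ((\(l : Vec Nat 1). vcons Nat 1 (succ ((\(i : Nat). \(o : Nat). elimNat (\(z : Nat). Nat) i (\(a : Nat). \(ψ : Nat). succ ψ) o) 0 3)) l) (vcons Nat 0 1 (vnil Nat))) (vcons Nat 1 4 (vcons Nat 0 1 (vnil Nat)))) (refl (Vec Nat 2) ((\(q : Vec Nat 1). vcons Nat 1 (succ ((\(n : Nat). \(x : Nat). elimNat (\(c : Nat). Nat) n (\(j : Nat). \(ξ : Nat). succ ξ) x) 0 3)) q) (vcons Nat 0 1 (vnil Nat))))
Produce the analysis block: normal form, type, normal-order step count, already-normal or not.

resulting normal form:
  refl (Eq (Vec Nat 2) (vcons Nat 1 4 (vcons Nat 0 1 (vnil Nat))) (vcons Nat 1 4 (vcons Nat 0 1 (vnil Nat)))) (refl (Vec Nat 2) (vcons Nat 1 4 (vcons Nat 0 1 (vnil Nat))))
the term's type:
  Eq (Eq (Vec Nat 2) (vcons Nat 1 4 (vcons Nat 0 1 (vnil Nat))) (vcons Nat 1 4 (vcons Nat 0 1 (vnil Nat)))) (refl (Vec Nat 2) (vcons Nat 1 4 (vcons Nat 0 1 (vnil Nat)))) (refl (Vec Nat 2) (vcons Nat 1 4 (vcons Nat 0 1 (vnil Nat))))
normal-order step count: 26
term was already normal: no
first redex: a beta-redex


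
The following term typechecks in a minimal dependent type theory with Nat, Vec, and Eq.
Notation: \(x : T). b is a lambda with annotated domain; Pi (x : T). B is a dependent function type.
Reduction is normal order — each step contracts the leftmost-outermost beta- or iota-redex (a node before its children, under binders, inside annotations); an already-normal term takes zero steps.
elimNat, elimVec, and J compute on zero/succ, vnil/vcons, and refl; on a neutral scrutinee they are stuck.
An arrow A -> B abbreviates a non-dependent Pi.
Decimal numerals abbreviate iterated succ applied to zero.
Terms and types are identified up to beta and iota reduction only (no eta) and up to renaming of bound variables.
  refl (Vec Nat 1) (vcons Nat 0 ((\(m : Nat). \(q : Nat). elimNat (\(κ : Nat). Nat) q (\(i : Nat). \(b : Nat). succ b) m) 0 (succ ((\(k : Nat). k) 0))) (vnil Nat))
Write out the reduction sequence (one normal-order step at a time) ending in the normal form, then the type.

reduction (normal order):
  refl (Vec Nat 1) (vcons Nat 0 ((\(m : Nat). \(q : Nat). elimNat (\(κ : Nat). Nat) q (\(i : Nat). \(b : Nat). succ b) m) 0 (succ ((\(k : Nat). k) 0))) (vnil Nat))
  ~> refl (Vec Nat 1) (vcons Nat 0 ((\(m : Nat). elimNat (\(q : Nat). Nat) m (\(κ : Nat). \(i : Nat). succ i) 0) (succ ((\(b : Nat). b) 0))) (vnil Nat))
  ~> refl (Vec Nat 1) (vcons Nat 0 (elimNat (\(m : Nat). Nat) (succ ((\(q : Nat). q) 0)) (\(κ : Nat). \(i : Nat). succ i) 0) (vnil Nat))
  ~> refl (Vec Nat 1) (vcons Nat 0 (succ ((\(m : Nat). m) 0)) (vnil Nat))
  ~> refl (Vec Nat 1) (vcons Nat 0 1 (vnil Nat))
inferred type:
  Eq (Vec Nat 1) (vcons Nat 0 1 (vnil Nat)) (vcons Nat 0 1 (vnil Nat))


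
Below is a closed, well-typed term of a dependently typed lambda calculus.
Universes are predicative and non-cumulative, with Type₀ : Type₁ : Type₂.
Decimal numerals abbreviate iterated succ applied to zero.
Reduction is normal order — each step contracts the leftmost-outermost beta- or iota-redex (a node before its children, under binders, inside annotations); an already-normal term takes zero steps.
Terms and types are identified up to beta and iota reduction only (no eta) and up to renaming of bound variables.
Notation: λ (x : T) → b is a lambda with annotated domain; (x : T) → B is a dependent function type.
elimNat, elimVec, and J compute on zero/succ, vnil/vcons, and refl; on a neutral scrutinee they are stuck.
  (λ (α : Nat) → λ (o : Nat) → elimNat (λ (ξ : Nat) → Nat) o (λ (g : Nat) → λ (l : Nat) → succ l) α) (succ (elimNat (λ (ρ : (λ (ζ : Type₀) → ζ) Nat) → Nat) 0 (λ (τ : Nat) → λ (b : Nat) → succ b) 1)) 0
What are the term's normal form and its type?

reduced normal form:
  2
inferred type:
  Nat


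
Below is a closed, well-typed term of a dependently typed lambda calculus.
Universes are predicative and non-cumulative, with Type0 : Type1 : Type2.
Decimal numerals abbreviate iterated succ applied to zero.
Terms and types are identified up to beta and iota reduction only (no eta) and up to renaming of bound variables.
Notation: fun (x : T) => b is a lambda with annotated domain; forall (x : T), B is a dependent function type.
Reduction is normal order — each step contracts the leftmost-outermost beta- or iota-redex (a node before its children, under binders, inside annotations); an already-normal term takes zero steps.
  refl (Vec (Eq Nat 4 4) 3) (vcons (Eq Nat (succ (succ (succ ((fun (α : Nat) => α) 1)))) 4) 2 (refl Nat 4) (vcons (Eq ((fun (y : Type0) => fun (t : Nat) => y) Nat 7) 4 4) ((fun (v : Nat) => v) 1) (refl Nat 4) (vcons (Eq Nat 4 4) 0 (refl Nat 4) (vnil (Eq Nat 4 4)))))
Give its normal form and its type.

reduced normal form:
  refl (Vec (Eq Nat 4 4) 3) (vcons (Eq Nat 4 4) 2 (refl Nat 4) (vcons (Eq Nat 4 4) 1 (refl Nat 4) (vcons (Eq Nat 4 4) 0 (refl Nat 4) (vnil (Eq Nat 4 4)))))
type:
  Eq (Vec (Eq Nat 4 4) 3) (vcons (Eq Nat 4 4) 2 (refl Nat 4) (vcons (Eq Nat 4 4) 1 (refl Nat 4) (vcons (Eq Nat 4 4) 0 (refl Nat 4) (vnil (Eq Nat 4 4))))) (vcons (Eq Nat 4 4) 2 (refl Nat 4) (vcons (Eq Nat 4 4) 1 (refl Nat 4) (vcons (Eq Nat 4 4) 0 (refl Nat 4) (vnil (Eq Nat 4 4)))))
observation: 4 normal-order steps separate the term from its normal form.


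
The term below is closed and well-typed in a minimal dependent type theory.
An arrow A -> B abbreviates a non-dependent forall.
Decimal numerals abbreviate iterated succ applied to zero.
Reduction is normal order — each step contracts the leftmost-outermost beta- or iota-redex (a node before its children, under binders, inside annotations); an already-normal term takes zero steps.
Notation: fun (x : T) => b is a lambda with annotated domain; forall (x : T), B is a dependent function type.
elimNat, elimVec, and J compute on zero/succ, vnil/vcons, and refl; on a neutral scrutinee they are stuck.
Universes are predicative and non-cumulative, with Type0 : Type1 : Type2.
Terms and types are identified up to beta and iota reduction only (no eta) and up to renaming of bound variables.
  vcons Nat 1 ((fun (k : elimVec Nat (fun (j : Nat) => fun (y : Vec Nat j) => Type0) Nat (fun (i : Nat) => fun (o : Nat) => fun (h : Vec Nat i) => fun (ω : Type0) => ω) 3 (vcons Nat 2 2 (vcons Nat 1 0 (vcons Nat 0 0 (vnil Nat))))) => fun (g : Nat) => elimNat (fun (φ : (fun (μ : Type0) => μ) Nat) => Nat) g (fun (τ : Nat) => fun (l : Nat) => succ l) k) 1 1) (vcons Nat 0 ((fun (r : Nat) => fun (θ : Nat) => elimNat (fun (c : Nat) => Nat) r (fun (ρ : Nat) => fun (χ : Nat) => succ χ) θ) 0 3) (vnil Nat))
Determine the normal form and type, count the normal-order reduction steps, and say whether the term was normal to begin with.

resulting normal form:
  vcons Nat 1 2 (vcons Nat 0 3 (vnil Nat))
the term's type:
  Vec Nat 2
normal-order step count: 18
term was already normal: no
first redex: a beta-redex


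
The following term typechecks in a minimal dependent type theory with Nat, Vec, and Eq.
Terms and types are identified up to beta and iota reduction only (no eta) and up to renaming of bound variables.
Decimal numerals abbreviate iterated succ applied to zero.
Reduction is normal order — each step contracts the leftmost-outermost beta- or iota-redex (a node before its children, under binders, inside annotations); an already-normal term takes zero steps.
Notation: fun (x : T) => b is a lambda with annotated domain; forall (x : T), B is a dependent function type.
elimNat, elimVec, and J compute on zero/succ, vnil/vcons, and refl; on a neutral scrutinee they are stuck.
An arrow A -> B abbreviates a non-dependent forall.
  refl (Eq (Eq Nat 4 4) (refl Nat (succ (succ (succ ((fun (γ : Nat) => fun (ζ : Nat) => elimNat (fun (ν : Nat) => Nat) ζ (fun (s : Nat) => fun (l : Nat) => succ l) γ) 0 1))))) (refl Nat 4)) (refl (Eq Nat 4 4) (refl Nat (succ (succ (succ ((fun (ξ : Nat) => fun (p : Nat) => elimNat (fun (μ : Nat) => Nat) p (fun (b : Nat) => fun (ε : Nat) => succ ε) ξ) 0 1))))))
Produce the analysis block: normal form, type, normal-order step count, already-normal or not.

resulting normal form:
  refl (Eq (Eq Nat 4 4) (refl Nat 4) (refl Nat 4)) (refl (Eq Nat 4 4) (refl Nat 4))
the term's type:
  Eq (Eq (Eq Nat 4 4) (refl Nat 4) (refl Nat 4)) (refl (Eq Nat 4 4) (refl Nat 4)) (refl (Eq Nat 4 4) (refl Nat 4))
steps to reach normal form (normal order): 6
started in normal form: no
first redex: a beta-redex


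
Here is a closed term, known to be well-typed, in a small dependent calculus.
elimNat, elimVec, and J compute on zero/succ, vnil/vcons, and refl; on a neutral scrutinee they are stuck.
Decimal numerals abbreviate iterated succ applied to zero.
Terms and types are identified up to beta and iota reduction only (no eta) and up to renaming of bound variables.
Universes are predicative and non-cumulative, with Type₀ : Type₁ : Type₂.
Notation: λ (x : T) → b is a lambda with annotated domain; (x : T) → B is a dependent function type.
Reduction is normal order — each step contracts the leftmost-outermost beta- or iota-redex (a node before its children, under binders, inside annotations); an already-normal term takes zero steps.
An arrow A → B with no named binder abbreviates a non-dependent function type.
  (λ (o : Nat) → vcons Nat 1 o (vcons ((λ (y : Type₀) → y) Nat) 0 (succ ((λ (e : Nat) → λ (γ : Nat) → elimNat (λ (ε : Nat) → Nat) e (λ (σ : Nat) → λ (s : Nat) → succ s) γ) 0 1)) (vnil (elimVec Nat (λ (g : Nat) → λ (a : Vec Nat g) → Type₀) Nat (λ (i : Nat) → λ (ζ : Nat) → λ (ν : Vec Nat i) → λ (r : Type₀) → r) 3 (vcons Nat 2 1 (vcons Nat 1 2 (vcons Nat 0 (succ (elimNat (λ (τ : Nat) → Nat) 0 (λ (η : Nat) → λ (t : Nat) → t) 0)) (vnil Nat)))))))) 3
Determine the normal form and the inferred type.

normal form:
  vcons Nat 1 3 (vcons Nat 0 2 (vnil Nat))
inferred type:
  Vec Nat 2
observation: 24 normal-order steps normalize the term, beginning with a beta-redex.


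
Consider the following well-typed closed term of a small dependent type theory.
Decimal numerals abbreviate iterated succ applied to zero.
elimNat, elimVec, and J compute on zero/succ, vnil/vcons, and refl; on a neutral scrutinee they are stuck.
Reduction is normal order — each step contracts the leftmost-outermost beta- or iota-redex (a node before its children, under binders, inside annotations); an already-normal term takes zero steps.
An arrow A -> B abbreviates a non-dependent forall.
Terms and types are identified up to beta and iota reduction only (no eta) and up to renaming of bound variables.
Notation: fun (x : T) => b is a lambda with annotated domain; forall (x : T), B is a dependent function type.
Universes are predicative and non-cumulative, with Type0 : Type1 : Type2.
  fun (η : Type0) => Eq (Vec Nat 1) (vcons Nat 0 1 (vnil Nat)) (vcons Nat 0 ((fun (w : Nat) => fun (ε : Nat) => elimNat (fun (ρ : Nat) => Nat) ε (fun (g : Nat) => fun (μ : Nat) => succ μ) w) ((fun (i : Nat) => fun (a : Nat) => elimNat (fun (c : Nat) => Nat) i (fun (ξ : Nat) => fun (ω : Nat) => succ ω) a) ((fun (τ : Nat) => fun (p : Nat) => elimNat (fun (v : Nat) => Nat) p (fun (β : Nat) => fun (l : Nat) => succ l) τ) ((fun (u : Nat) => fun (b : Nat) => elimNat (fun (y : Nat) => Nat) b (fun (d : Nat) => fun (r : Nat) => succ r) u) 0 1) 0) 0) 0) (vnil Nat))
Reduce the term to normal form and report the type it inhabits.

resulting normal form:
  fun (η : Type0) => Eq (Vec Nat 1) (vcons Nat 0 1 (vnil Nat)) (vcons Nat 0 1 (vnil Nat))
the term's type:
  Type0 -> Type0
observation: reduction starts at a beta-redex, and 18 normal-order steps reach the normal form.
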